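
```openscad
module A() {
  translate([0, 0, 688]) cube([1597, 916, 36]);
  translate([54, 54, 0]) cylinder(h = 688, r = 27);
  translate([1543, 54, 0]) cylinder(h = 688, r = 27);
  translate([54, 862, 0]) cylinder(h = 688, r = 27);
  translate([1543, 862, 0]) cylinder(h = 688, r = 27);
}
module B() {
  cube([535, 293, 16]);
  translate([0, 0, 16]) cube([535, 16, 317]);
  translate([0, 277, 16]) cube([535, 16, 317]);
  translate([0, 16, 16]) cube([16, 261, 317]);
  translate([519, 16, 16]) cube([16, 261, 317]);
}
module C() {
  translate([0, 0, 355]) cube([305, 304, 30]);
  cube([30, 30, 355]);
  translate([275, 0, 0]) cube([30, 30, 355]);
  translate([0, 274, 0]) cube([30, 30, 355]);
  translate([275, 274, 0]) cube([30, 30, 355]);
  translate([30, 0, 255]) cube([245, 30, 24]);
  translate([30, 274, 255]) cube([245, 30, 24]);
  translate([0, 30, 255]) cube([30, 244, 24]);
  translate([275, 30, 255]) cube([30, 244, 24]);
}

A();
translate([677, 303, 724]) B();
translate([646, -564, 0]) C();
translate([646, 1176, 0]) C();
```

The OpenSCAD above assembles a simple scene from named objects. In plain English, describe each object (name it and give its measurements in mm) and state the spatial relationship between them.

A is a table: top 1597 mm (x) × 916 mm (y), 36 mm thick, upper face at z = 724 mm, on four round legs of 54 mm diameter, each leg's bounding box inset 27 mm from the nearest pair of top edges, running from z = 0 to the bottom of the top.

B is an open storage box with external size 535×293×333 mm and wall thickness 16 mm (the base is also 16 mm thick). The base covers the whole footprint; the four walls stand on the base, with the y-facing walls full-width and the x-facing walls fitting between their inner faces.

C is a four-legged stool. The seat is a 305×304×30 mm slab whose top surface is at z = 385 mm; four square legs, each 30×30 mm in cross-section, run from the floor (z = 0) to the underside of the seat, each flush with a corner of the seat. Four stretchers, 30 mm wide and 24 mm tall, connect adjacent legs with their undersides at z = 255 mm, each running between the inner faces of the legs it joins and aligned with the legs' outer faces on the other axis.

The open box is on top of the table. Two stools sit around the table at the −y, +y sides.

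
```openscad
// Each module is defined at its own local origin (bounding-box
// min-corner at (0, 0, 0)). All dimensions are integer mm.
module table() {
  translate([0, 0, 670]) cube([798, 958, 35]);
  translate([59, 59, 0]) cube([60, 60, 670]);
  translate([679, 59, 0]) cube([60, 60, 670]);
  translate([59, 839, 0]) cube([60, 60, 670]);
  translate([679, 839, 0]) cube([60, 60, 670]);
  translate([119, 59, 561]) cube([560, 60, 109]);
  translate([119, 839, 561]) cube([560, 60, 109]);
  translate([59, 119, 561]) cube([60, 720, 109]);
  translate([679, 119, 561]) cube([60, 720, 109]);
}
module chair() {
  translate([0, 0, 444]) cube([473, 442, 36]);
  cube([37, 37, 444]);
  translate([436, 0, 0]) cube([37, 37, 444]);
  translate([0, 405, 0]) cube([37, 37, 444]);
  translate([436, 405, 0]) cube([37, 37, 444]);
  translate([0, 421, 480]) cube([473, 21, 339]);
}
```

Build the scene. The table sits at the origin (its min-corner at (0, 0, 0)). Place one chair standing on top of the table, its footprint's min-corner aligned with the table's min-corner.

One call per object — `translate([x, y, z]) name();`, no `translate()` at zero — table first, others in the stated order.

table();
translate([0, 0, 705]) chair();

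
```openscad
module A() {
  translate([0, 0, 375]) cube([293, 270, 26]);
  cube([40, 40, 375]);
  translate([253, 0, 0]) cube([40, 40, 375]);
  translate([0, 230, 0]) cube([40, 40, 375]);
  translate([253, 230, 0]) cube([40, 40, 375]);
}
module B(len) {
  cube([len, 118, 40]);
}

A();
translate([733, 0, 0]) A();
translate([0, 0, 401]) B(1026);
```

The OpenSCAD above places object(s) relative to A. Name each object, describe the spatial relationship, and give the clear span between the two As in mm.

A is a stool. B is a beam. A beam spans the tops of two stools. The clear span between the two stools is 440 mm.

Second stool starts at x = 733; first ends at x = 293; clear span = 733 − 293 = 440 mm.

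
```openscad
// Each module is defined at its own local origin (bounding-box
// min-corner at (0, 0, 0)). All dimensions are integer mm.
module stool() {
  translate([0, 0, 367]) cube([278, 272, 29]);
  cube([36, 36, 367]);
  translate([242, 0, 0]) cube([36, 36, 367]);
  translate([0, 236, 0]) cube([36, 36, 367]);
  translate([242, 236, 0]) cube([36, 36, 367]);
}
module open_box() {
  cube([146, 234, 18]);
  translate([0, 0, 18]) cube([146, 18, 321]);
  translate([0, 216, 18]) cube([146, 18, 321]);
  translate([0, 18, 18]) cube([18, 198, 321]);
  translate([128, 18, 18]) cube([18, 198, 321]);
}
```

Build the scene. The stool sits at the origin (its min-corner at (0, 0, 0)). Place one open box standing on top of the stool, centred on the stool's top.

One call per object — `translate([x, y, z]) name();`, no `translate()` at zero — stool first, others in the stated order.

stool();
translate([66, 19, 396]) open_box();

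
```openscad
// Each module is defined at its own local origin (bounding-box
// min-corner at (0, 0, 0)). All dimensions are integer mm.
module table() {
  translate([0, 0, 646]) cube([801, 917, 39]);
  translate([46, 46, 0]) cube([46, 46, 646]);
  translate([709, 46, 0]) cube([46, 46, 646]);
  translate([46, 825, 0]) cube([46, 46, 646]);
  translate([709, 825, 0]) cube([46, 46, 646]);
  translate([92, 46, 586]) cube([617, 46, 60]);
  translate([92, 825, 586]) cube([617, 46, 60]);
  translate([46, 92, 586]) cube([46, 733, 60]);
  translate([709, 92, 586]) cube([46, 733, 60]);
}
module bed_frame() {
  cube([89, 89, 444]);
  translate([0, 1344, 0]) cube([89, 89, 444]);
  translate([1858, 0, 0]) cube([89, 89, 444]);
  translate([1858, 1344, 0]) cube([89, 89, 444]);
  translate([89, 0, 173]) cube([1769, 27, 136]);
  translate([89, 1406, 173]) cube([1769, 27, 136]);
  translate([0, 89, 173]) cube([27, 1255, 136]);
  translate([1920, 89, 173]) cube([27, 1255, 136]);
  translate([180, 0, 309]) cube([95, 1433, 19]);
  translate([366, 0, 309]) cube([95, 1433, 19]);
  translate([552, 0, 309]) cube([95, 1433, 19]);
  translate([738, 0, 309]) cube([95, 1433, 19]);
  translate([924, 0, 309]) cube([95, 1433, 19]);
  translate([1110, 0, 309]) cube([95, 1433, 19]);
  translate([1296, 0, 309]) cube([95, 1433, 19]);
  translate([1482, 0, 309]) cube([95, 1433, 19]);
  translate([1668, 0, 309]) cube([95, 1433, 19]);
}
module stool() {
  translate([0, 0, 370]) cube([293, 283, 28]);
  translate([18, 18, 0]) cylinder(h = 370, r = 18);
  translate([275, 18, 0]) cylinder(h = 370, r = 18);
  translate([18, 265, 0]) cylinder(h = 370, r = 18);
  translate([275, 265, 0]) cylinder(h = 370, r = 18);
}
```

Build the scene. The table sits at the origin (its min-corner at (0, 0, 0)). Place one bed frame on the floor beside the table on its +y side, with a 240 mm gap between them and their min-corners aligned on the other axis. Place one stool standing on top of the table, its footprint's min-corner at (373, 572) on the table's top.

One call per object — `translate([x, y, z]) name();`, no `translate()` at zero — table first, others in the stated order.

table();
translate([0, 1157, 0]) bed_frame();
translate([373, 572, 685]) stool();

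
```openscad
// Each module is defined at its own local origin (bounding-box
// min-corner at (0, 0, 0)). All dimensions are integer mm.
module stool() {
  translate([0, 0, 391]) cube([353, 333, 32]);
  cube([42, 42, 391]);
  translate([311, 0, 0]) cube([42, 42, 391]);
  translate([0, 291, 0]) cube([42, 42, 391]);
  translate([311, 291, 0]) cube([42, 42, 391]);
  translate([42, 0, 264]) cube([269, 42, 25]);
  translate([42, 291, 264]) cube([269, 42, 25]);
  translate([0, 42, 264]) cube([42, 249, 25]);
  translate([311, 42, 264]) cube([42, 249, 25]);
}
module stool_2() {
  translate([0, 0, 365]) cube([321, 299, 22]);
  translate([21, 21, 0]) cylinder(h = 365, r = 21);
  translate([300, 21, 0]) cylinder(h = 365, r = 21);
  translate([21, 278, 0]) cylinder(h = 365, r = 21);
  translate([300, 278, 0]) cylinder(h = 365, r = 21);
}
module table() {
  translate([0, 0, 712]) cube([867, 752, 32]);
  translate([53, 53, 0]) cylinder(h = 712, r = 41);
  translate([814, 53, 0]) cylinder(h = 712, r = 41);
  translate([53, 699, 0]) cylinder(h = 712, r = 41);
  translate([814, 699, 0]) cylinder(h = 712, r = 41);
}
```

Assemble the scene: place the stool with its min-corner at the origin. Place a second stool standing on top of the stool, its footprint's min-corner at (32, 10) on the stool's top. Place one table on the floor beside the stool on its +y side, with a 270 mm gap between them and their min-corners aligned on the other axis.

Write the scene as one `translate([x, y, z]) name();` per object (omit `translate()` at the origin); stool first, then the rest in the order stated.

stool();
translate([32, 10, 423]) stool_2();
translate([0, 603, 0]) table();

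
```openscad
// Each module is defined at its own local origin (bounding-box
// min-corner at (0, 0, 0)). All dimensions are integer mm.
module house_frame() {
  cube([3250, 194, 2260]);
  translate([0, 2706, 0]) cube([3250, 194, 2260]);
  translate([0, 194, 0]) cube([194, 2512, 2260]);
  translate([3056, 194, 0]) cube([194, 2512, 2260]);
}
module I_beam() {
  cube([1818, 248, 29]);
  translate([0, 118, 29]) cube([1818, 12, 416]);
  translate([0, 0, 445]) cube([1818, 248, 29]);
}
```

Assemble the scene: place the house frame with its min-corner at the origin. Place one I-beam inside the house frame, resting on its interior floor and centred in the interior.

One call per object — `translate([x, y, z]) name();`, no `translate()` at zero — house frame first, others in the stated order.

house_frame();
translate([716, 1326, 0]) I_beam();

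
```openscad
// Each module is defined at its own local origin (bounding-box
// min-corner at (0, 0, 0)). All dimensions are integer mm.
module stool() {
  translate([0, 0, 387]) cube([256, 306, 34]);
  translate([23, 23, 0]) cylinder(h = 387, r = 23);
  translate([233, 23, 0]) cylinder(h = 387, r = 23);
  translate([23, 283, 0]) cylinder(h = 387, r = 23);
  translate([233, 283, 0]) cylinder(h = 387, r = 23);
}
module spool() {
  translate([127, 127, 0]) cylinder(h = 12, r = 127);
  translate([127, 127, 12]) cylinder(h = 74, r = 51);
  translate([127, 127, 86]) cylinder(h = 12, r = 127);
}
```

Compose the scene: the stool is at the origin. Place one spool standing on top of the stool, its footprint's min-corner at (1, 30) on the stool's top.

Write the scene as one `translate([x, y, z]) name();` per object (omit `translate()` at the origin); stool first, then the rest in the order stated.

stool();
translate([1, 30, 421]) spool();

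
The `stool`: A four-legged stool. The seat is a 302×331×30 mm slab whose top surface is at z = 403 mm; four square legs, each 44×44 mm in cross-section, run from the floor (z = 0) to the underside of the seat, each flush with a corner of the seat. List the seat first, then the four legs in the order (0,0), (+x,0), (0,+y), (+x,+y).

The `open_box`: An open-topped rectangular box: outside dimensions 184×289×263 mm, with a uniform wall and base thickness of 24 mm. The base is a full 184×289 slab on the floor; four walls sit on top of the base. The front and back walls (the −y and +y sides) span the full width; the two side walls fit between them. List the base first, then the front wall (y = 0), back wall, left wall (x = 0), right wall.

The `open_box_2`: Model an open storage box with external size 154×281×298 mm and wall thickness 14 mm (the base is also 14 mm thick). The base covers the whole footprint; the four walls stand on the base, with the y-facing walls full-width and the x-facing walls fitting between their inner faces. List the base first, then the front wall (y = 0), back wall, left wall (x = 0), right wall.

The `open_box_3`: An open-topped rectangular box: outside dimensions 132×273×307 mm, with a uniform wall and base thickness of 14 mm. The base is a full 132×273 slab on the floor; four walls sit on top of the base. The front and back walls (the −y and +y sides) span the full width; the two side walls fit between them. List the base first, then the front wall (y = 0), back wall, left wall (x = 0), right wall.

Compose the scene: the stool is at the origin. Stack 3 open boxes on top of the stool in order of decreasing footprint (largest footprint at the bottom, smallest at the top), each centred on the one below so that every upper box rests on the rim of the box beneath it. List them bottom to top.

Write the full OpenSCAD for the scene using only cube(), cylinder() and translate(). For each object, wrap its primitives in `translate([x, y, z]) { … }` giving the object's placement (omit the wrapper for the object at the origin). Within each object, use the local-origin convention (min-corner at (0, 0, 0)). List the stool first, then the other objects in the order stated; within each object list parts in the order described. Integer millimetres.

translate([0, 0, 373]) cube([302, 331, 30]);
cube([44, 44, 373]);
translate([258, 0, 0]) cube([44, 44, 373]);
translate([0, 287, 0]) cube([44, 44, 373]);
translate([258, 287, 0]) cube([44, 44, 373]);
translate([59, 21, 403]) {
  cube([184, 289, 24]);
  translate([0, 0, 24]) cube([184, 24, 239]);
  translate([0, 265, 24]) cube([184, 24, 239]);
  translate([0, 24, 24]) cube([24, 241, 239]);
  translate([160, 24, 24]) cube([24, 241, 239]);
}
translate([74, 25, 666]) {
  cube([154, 281, 14]);
  translate([0, 0, 14]) cube([154, 14, 284]);
  translate([0, 267, 14]) cube([154, 14, 284]);
  translate([0, 14, 14]) cube([14, 253, 284]);
  translate([140, 14, 14]) cube([14, 253, 284]);
}
translate([85, 29, 964]) {
  cube([132, 273, 14]);
  translate([0, 0, 14]) cube([132, 14, 293]);
  translate([0, 259, 14]) cube([132, 14, 293]);
  translate([0, 14, 14]) cube([14, 245, 293]);
  translate([118, 14, 14]) cube([14, 245, 293]);
}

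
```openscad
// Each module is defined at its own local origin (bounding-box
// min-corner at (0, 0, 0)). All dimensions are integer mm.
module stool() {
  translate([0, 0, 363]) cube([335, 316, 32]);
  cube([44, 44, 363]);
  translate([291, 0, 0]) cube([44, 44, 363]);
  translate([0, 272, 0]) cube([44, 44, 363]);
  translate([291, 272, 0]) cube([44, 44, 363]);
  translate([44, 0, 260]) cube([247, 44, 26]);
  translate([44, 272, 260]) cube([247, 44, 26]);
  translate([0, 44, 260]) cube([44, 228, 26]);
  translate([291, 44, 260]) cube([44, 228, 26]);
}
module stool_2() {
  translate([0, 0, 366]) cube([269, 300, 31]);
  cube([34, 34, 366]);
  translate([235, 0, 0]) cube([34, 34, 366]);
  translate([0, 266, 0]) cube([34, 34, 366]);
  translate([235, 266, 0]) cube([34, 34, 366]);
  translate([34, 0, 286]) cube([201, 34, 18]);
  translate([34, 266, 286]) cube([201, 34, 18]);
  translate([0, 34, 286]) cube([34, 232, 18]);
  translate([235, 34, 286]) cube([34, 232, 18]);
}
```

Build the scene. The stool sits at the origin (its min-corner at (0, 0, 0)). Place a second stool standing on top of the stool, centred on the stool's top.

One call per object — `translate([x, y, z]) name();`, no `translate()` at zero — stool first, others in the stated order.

stool();
translate([33, 8, 395]) stool_2();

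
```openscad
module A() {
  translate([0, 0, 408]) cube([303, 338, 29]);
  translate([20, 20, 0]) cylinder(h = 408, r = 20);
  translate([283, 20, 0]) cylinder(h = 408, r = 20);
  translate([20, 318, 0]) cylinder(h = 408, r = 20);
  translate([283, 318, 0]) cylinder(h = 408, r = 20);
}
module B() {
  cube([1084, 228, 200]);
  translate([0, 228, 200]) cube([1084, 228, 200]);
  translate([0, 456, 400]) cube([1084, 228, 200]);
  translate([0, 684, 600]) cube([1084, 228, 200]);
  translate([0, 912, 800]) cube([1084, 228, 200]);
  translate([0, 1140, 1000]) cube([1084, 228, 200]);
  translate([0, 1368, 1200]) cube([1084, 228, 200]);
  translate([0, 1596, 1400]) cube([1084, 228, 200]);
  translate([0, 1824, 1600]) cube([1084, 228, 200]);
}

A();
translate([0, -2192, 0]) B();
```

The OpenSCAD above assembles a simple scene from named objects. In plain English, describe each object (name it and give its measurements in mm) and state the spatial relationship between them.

A is a four-legged stool. The seat is a 303×338×29 mm slab whose top surface is at z = 437 mm; four round legs, each 40 mm in diameter, run from the floor (z = 0) to the underside of the seat, each leg's axis is inset half a diameter from the nearest pair of seat edges (so the leg's bounding box is flush with the corner).

B is a straight staircase of 9 solid steps. Each step is 1084 mm wide (x), 228 mm deep (y, the going) and 200 mm tall (the rise). The first step rests on the floor; each subsequent step sits one going further in +y and one rise higher in +z, directly behind and above the previous step with no overlap.

The staircase is on the floor beside the stool on its −y side.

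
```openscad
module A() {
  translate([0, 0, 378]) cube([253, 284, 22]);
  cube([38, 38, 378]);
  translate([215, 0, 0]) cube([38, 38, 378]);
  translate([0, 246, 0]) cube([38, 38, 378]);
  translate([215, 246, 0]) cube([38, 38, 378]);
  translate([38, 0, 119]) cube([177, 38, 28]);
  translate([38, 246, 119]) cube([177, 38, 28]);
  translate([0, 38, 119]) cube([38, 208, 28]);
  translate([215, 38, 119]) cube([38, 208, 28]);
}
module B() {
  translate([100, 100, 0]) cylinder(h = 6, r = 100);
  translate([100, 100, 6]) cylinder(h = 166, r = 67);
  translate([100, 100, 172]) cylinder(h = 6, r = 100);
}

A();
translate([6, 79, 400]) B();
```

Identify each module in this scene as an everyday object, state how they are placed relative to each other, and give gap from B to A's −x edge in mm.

The spool's min-x is at 6; the stool's min-x is 0; gap = 6 mm.

A is a stool. B is a spool. The spool is on top of the stool. The gap from the spool to the stool's −x edge is 6 mm.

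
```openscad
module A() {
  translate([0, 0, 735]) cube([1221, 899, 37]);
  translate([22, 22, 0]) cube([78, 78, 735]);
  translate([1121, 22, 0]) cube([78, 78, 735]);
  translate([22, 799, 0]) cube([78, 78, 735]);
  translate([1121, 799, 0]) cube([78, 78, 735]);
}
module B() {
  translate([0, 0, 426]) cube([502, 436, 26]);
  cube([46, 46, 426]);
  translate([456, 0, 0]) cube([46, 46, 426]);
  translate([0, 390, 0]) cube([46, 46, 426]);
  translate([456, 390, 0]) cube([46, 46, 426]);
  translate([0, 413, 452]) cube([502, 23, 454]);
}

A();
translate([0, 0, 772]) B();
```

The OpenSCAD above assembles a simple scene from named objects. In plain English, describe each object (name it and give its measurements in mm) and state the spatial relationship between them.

A is a table: top 1221 mm (x) × 899 mm (y), 37 mm thick, upper face at z = 772 mm, on four 78×78 mm square legs, each inset 22 mm from the nearest pair of top edges, running from z = 0 to the bottom of the top.

B is a chair: 502×436 mm seat, 26 mm thick, top at z = 452 mm, on four 46 mm square corner legs flush with the seat edges. A 23 mm thick backrest slab spans the full seat width, extending 454 mm above the seat top, its back face flush with the seat's +y edge.

The chair is on top of the table.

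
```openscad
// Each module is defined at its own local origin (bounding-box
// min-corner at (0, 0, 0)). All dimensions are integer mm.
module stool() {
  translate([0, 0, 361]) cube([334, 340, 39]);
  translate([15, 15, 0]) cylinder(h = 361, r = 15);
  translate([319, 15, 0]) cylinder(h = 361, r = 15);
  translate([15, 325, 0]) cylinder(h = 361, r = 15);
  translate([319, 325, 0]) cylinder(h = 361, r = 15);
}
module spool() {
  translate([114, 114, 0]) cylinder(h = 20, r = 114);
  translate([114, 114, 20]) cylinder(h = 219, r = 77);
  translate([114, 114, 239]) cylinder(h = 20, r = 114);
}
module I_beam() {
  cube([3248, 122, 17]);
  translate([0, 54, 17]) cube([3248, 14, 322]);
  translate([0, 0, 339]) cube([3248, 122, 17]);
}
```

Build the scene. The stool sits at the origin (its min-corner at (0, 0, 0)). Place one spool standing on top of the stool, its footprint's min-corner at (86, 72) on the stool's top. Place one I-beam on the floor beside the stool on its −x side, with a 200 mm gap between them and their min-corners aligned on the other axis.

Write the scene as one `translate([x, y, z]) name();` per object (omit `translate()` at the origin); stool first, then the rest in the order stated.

stool();
translate([86, 72, 400]) spool();
translate([-3448, 0, 0]) I_beam();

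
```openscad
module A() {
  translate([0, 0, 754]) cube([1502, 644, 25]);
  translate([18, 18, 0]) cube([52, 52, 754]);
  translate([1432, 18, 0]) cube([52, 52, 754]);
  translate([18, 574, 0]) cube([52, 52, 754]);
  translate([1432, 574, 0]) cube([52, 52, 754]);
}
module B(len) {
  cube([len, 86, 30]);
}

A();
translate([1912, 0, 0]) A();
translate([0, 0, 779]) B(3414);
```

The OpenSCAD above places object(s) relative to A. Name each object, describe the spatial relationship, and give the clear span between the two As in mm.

Second table starts at x = 1912; first ends at x = 1502; clear span = 1912 − 1502 = 410 mm.

A is a table. B is a beam. A beam spans the tops of two tables. The clear span between the two tables is 410 mm.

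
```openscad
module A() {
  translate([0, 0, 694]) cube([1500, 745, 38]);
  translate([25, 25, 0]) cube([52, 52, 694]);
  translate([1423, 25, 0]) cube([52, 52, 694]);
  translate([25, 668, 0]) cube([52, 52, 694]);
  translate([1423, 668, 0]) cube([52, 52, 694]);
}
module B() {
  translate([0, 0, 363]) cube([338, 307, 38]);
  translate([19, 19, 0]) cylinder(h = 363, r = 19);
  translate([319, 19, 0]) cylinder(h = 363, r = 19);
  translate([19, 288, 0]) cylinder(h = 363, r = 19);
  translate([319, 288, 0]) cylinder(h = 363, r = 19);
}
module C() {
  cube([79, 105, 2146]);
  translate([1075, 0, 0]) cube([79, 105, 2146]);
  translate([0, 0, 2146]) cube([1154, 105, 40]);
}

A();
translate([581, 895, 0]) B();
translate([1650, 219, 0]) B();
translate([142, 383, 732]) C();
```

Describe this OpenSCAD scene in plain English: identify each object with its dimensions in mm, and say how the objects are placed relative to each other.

A is a rectangular dining table. The top is 1500×745×38 mm with its upper surface at z = 732 mm. It stands on four 52×52 mm square legs, each inset 25 mm from the nearest pair of top edges, running from the floor to the underside of the top.

B is a simple wooden stool: a rectangular seat 338 mm (x) by 307 mm (y), 38 mm thick, top face at z = 401 mm, on four round legs, each 38 mm in diameter. The legs rest on z = 0, each leg's axis is inset half a diameter from the nearest pair of seat edges (so the leg's bounding box is flush with the corner).

C is a rectangular door frame: two vertical jambs of 79×105 mm section, 2146 mm tall, with a clear opening 996 mm wide between their inner faces. A header 40 mm tall and 105 mm deep lies on top of the jambs and spans the full outside width.

Two stools sit around the table at the +y, +x sides. The door frame is on top of the table.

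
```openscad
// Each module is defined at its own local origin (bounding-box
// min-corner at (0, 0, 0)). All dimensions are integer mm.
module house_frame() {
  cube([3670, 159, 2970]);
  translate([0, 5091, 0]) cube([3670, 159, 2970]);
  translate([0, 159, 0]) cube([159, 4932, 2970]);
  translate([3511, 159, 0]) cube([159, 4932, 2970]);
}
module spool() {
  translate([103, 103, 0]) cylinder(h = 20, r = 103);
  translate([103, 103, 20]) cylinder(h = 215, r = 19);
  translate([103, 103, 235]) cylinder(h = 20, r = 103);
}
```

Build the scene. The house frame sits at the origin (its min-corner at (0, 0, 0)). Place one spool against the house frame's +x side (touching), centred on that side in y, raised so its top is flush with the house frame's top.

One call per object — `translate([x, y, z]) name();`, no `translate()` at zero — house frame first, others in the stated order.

house_frame();
translate([3670, 2522, 2715]) spool();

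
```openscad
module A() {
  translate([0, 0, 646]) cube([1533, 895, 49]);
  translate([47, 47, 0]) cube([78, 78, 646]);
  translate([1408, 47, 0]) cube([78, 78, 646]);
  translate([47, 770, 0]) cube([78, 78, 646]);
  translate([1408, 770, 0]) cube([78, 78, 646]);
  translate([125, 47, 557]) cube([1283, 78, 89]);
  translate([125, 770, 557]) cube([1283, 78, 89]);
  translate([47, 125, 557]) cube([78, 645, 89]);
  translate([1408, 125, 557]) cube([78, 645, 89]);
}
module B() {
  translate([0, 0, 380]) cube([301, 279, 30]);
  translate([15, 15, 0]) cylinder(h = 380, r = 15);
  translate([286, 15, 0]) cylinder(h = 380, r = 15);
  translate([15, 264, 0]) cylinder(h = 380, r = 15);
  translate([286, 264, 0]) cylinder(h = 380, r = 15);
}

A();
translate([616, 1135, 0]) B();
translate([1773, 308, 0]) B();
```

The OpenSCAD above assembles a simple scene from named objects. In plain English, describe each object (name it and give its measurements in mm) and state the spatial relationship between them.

A is a table: top 1533 mm (x) × 895 mm (y), 49 mm thick, upper face at z = 695 mm, on four 78×78 mm square legs, each inset 47 mm from the nearest pair of top edges, running from z = 0 to the bottom of the top. Four apron rails, 78 mm thick and 89 mm tall, run between adjacent legs with their top edges flush with the underside of the top and their outer faces flush with the legs' outer faces.

B is a simple wooden stool: a rectangular seat 301 mm (x) by 279 mm (y), 30 mm thick, top face at z = 410 mm, on four round legs, each 30 mm in diameter. The legs rest on z = 0, each leg's axis is inset half a diameter from the nearest pair of seat edges (so the leg's bounding box is flush with the corner).

Two stools sit around the table at the +y, +x sides.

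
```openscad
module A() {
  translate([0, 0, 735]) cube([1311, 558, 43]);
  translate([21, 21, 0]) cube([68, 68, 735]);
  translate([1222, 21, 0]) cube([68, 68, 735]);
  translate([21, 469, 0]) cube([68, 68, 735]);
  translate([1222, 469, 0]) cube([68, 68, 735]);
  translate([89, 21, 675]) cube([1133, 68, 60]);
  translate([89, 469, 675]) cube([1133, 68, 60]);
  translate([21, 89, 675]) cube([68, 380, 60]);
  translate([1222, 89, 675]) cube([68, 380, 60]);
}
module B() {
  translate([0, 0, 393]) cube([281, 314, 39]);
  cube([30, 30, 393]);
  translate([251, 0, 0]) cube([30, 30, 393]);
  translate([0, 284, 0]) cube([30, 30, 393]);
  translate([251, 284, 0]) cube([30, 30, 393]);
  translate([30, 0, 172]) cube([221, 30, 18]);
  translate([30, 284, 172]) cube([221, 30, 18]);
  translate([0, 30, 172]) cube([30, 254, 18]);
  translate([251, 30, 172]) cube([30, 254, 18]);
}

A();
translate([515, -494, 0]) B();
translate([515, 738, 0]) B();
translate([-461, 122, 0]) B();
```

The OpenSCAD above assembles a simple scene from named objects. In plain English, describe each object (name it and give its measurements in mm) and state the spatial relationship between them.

A is a table with a 1311×558 mm rectangular top, 43 mm thick, top surface at z = 778 mm, supported by four 68×68 mm square legs, each inset 21 mm from the nearest pair of top edges, running from the floor. Four apron rails, 68 mm thick and 60 mm tall, run between adjacent legs with their top edges flush with the underside of the top and their outer faces flush with the legs' outer faces.

B is a four-legged stool. The seat is a 281×314×39 mm slab whose top surface is at z = 432 mm; four square legs, each 30×30 mm in cross-section, run from the floor (z = 0) to the underside of the seat, each flush with a corner of the seat. Four stretchers, 30 mm wide and 18 mm tall, connect adjacent legs with their undersides at z = 172 mm, each running between the inner faces of the legs it joins and aligned with the legs' outer faces on the other axis.

Three stools sit around the table at the −y, +y, −x sides.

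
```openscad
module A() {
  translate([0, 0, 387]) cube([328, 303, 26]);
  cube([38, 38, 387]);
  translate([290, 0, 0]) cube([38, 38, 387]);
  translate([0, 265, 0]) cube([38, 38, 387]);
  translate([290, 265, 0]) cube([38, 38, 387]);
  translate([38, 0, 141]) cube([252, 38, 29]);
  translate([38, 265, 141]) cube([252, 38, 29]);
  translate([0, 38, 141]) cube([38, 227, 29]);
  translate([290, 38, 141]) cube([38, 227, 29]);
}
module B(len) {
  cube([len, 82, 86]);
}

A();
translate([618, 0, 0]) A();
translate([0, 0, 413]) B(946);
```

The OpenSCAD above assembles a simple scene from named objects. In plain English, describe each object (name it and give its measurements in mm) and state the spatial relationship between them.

A is a four-legged stool. The seat is 328×303 mm, 26 mm thick, top at z = 413 mm. It stands on four square legs, each 38×38 mm in cross-section, from z = 0 to the seat underside, each flush with a corner of the seat. Four stretchers, 38 mm wide and 29 mm tall, connect adjacent legs with their undersides at z = 141 mm, each running between the inner faces of the legs it joins and aligned with the legs' outer faces on the other axis.

B is a rectangular beam 946 mm long (x), 82 mm deep (y), 86 mm thick (z).

The beam spans the tops of two stools placed 290 mm apart, resting at z = 413 mm.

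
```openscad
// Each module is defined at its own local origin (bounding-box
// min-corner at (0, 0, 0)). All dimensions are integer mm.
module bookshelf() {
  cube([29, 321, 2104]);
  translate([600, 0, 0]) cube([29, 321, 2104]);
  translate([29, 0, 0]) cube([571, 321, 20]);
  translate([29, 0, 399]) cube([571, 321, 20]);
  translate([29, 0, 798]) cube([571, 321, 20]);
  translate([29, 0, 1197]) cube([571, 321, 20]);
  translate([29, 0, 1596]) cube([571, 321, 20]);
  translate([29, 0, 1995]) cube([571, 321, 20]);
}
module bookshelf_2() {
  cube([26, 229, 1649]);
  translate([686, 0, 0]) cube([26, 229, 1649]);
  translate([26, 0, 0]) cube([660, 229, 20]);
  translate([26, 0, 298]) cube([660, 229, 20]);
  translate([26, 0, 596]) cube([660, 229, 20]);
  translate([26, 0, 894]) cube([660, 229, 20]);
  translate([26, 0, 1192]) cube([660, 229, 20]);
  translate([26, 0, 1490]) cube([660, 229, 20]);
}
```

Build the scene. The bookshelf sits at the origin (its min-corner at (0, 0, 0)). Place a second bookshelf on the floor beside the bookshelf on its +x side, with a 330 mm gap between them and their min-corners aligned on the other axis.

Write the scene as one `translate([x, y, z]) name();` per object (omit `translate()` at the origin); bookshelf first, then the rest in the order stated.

bookshelf();
translate([959, 0, 0]) bookshelf_2();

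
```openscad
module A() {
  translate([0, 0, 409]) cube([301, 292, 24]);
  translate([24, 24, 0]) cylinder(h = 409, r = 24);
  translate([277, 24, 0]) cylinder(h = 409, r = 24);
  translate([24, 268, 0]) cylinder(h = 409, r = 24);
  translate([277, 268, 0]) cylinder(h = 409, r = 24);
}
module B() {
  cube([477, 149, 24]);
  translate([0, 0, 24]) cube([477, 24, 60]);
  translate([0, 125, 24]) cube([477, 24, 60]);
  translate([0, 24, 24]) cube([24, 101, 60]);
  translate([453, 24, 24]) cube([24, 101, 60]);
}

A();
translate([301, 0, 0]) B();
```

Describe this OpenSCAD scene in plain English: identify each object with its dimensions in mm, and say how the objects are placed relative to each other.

A is a four-legged stool. The seat is 301×292 mm, 24 mm thick, top at z = 433 mm. It stands on four round legs, each 48 mm in diameter, from z = 0 to the seat underside, each leg's axis is inset half a diameter from the nearest pair of seat edges (so the leg's bounding box is flush with the corner).

B is an open storage box with external size 477×149×84 mm and wall thickness 24 mm (the base is also 24 mm thick). The base covers the whole footprint; the four walls stand on the base, with the y-facing walls full-width and the x-facing walls fitting between their inner faces.

The open box is against the stool's +x side, with their −y faces flush.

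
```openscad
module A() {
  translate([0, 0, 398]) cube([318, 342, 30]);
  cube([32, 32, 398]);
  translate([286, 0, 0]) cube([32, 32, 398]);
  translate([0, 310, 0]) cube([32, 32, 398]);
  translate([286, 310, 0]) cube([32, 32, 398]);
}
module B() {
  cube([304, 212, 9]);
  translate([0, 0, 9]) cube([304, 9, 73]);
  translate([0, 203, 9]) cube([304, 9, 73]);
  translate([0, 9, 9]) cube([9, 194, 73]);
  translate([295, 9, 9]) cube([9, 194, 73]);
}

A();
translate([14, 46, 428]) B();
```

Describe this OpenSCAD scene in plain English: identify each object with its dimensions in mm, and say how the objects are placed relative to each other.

A is a four-legged stool. The seat is 318×342 mm, 30 mm thick, top at z = 428 mm. It stands on four square legs, each 32×32 mm in cross-section, from z = 0 to the seat underside, each flush with a corner of the seat.

B is an open-topped rectangular box: outside dimensions 304×212×82 mm, with a uniform wall and base thickness of 9 mm. The base is a full 304×212 slab on the floor; four walls sit on top of the base. The front and back walls (the −y and +y sides) span the full width; the two side walls fit between them.

The open box is on top of the stool.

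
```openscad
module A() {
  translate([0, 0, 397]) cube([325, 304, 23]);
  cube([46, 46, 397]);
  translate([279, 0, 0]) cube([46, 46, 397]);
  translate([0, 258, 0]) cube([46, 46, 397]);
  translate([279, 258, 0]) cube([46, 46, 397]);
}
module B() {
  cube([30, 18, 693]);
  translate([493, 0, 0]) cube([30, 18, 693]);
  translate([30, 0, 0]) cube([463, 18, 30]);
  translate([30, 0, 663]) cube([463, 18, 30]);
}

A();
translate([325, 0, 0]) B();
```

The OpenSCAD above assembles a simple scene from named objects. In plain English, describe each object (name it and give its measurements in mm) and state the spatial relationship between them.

A is a simple wooden stool: a rectangular seat 325 mm (x) by 304 mm (y), 23 mm thick, top face at z = 420 mm, on four square legs, each 46×46 mm in cross-section. The legs rest on z = 0, each flush with a corner of the seat.

B is a picture frame with a 463×633 mm rectangular opening (x by z) and a uniform 30 mm border on every side. Frame depth is 18 mm along y. It is built from two vertical stiles running the full outside height and two horizontal rails spanning the gap between the stiles.

The picture frame is against the stool's +x side, with their −y faces flush.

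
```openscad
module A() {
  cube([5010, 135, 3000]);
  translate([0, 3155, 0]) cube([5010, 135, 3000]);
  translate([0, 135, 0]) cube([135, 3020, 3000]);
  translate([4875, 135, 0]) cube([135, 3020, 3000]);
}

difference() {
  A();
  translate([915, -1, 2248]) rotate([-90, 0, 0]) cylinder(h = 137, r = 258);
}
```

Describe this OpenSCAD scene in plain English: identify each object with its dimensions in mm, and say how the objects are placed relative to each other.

A is the wall frame of a small rectangular building: four walls, each 3000 mm tall and 135 mm thick, enclosing a footprint 5010 mm (x) by 3290 mm (y) outside-to-outside, with no floor or roof. The front and back walls (the −y and +y sides) span the full width; the two side walls fit between them.

The house frame has a circular hole of radius 258 mm through its front wall, centred at (x = 915, z = 2248).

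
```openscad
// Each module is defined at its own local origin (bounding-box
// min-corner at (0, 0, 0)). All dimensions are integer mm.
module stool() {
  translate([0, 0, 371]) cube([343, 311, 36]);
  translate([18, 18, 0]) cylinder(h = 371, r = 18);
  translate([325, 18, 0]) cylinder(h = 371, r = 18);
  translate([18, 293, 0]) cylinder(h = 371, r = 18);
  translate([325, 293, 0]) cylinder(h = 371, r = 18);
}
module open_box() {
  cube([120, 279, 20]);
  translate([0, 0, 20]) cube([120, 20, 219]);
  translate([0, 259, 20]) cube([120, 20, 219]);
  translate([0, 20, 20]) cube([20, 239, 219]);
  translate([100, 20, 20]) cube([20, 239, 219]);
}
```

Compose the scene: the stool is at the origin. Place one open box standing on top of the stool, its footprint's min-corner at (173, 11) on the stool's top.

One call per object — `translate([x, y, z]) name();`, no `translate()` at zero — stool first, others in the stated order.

stool();
translate([173, 11, 407]) open_box();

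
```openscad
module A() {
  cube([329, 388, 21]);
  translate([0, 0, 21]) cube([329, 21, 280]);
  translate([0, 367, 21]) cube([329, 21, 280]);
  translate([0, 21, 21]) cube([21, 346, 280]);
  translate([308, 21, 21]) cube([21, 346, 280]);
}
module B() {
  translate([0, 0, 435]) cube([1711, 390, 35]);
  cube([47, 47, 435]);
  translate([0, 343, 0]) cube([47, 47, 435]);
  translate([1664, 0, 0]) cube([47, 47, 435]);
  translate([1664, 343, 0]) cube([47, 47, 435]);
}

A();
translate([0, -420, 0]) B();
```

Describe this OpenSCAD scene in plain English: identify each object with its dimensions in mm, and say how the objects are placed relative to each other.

A is an open-topped rectangular box: outside dimensions 329×388×301 mm, with a uniform wall and base thickness of 21 mm. The base is a full 329×388 slab on the floor; four walls sit on top of the base. The front and back walls (the −y and +y sides) span the full width; the two side walls fit between them.

B is a long wooden bench with a 1711 mm (x) × 390 mm (y) seat, 35 mm thick, its top surface 470 mm above the floor. Four 47 mm square legs at the seat corners, flush with the edges, run from z = 0 to the seat underside.

The bench is on the floor beside the open box on its −y side.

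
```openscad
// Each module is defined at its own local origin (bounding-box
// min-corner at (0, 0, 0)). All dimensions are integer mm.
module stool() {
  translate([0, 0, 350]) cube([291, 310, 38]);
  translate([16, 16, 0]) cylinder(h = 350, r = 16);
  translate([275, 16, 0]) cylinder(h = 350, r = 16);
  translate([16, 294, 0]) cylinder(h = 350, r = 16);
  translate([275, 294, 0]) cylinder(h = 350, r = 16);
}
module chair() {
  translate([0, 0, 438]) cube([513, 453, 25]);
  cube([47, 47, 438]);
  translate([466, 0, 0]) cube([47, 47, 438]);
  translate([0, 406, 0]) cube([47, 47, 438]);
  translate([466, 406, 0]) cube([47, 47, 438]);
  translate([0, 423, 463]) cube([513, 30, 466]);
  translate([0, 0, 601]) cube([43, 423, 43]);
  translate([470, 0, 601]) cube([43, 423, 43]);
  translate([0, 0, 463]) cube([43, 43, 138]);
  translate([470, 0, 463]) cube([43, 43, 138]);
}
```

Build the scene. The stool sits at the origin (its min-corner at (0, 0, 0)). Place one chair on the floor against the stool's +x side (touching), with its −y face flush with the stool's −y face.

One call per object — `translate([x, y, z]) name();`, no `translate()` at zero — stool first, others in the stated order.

stool();
translate([291, 0, 0]) chair();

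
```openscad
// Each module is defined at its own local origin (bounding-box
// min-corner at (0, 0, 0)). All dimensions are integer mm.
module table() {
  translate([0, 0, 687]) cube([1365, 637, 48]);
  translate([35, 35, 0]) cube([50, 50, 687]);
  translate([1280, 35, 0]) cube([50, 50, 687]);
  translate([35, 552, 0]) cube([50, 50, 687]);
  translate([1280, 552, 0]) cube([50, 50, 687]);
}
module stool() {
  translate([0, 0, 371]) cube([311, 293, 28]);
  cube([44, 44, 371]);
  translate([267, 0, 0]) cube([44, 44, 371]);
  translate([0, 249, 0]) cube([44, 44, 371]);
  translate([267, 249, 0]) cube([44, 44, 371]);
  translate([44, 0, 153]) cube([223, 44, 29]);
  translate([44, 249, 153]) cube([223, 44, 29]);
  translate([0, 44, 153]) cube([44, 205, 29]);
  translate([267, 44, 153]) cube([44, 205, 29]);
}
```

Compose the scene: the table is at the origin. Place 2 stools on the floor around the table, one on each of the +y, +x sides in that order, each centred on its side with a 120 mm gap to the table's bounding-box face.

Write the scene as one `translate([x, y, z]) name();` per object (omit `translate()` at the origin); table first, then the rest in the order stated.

table();
translate([527, 757, 0]) stool();
translate([1485, 172, 0]) stool();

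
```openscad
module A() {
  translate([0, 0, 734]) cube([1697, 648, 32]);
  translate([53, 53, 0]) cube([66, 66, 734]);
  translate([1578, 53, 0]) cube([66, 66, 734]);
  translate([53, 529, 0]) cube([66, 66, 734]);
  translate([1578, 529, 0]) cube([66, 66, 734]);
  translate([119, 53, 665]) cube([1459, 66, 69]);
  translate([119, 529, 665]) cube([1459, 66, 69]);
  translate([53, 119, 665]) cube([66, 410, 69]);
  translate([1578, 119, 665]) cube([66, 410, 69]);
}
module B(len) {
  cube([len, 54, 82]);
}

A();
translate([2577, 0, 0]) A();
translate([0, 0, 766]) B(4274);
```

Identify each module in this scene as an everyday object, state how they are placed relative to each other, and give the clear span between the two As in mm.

A is a table. B is a beam. A beam spans the tops of two tables. The clear span between the two tables is 880 mm.

Second table starts at x = 2577; first ends at x = 1697; clear span = 2577 − 1697 = 880 mm.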